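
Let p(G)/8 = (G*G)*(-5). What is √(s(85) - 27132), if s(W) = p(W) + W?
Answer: I*√316047 ≈ 562.18*I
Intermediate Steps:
p(G) = -40*G² (p(G) = 8*((G*G)*(-5)) = 8*(G²*(-5)) = 8*(-5*G²) = -40*G²)
s(W) = W - 40*W² (s(W) = -40*W² + W = W - 40*W²)
√(s(85) - 27132) = √(85*(1 - 40*85) - 27132) = √(85*(1 - 3400) - 27132) = √(85*(-3399) - 27132) = √(-288915 - 27132) = √(-316047) = I*√316047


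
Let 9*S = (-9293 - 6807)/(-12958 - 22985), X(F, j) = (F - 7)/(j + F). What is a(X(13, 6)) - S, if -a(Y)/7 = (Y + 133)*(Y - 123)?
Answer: 13370022768907/116778807 ≈ 1.1449e+5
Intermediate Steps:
X(F, j) = (-7 + F)/(F + j)
S = 16100/323487 (S = ((-9293 - 6807)/(-12958 - 22985))/9 = (-16100/(-35943))/9 = (-16100*(-1/35943))/9 = (⅑)*(16100/35943) = 16100/323487 ≈ 0.049770)
a(Y) = -7*(-123 + Y)*(133 + Y) (a(Y) = -7*(Y + 133)*(Y - 123) = -7*(133 + Y)*(-123 + Y) = -7*(-123 + Y)*(133 + Y))
a(X(13, 6)) - S = (114513 - 70*(-7 + 13)/(13 + 6) - 7*(-7 + 13)²/(13 + 6)²) - 1*16100/323487 = (114513 - 70*6/19 - 7*(6/19)²) - 16100/323487 = (114513 - 420/19 - 7*36/361) - 16100/323487 = (114513 - 420/19 - 252/361) - 16100/323487 = 41330961/361 - 16100/323487 = 13370022768907/116778807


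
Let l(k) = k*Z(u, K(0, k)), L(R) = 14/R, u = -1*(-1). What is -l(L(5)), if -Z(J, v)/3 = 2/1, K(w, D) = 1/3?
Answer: 84/5 ≈ 16.800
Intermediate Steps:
u = 1
K(w, D) = ⅓
Z(J, v) = -6 (Z(J, v) = -6/1 = -6)
l(k) = -6*k (l(k) = k*(-6) = -6*k)
-l(L(5)) = -(-6)*14/5 = -1*(-84/5) = 84/5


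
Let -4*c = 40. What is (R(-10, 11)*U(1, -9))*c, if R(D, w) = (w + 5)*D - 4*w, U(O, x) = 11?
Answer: 22440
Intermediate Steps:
c = -10 (c = -¼*40 = -10)
R(D, w) = -4*w + D*(5 + w) (R(D, w) = (5 + w)*D - 4*w = D*(5 + w) - 4*w = -4*w + D*(5 + w))
(R(-10, 11)*U(1, -9))*c = ((-4*11 + 5*(-10) - 10*11)*11)*(-10) = ((-44 - 50 - 110)*11)*(-10) = -204*11*(-10) = -2244*(-10) = 22440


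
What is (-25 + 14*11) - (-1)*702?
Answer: 831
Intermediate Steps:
(-25 + 14*11) - (-1)*702 = (-25 + 154) - 1*(-702) = 129 + 702 = 831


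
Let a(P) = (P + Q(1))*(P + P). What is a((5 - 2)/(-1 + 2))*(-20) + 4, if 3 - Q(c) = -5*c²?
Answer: -1316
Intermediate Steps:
Q(c) = 3 + 5*c² (Q(c) = 3 - (-5)*c² = 3 + 5*c²)
a(P) = 2*P*(8 + P) (a(P) = (P + (3 + 5*1²))*(P + P) = (P + (3 + 5*1))*(2*P) = (P + (3 + 5))*(2*P) = (P + 8)*(2*P) = (8 + P)*(2*P) = 2*P*(8 + P))
a((5 - 2)/(-1 + 2))*(-20) + 4 = (2*((5 - 2)/(-1 + 2))*(8 + (5 - 2)/(-1 + 2)))*(-20) + 4 = (2*(3/1)*(8 + 3/1))*(-20) + 4 = (2*(3*1)*(8 + 3*1))*(-20) + 4 = (2*3*(8 + 3))*(-20) + 4 = (2*3*11)*(-20) + 4 = 66*(-20) + 4 = -1320 + 4 = -1316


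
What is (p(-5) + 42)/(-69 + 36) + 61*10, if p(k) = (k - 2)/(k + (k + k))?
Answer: 301313/495 ≈ 608.71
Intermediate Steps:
p(k) = (-2 + k)/(3*k) (p(k) = (-2 + k)/(k + 2*k) = (-2 + k)/((3*k)) = (-2 + k)*(1/(3*k)) = (-2 + k)/(3*k))
(p(-5) + 42)/(-69 + 36) + 61*10 = ((⅓)*(-2 - 5)/(-5) + 42)/(-69 + 36) + 61*10 = ((⅓)*(-⅕)*(-7) + 42)/(-33) + 610 = (7/15 + 42)*(-1/33) + 610 = (637/15)*(-1/33) + 610 = -637/495 + 610 = 301313/495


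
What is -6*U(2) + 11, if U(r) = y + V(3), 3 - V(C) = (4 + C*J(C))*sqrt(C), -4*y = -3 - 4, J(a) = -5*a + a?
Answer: -35/2 - 192*sqrt(3) ≈ -350.05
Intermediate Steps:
J(a) = -4*a
y = 7/4 (y = -(-3 - 4)/4 = -1/4*(-7) = 7/4 ≈ 1.7500)
V(C) = 3 - sqrt(C)*(4 - 4*C**2) (V(C) = 3 - (4 + C*(-4*C))*sqrt(C) = 3 - (4 - 4*C**2)*sqrt(C) = 3 - sqrt(C)*(4 - 4*C**2))
U(r) = 19/4 + 32*sqrt(3) (U(r) = 7/4 + (3 - 4*sqrt(3) + 4*3**(5/2)) = 7/4 + (3 - 4*sqrt(3) + 4*(9*sqrt(3))) = 7/4 + (3 - 4*sqrt(3) + 36*sqrt(3)) = 7/4 + (3 + 32*sqrt(3)) = 19/4 + 32*sqrt(3))
-6*U(2) + 11 = -6*(19/4 + 32*sqrt(3)) + 11 = (-57/2 - 192*sqrt(3)) + 11 = -35/2 - 192*sqrt(3)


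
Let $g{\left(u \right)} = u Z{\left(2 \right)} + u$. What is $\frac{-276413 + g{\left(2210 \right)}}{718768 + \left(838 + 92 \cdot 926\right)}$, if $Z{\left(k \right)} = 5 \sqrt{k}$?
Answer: $- \frac{30467}{89422} + \frac{5525 \sqrt{2}}{402399} \approx -0.32129$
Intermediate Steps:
$g{\left(u \right)} = u + 5 u \sqrt{2}$ ($g{\left(u \right)} = u 5 \sqrt{2} + u = 5 u \sqrt{2} + u = u + 5 u \sqrt{2}$)
$\frac{-276413 + g{\left(2210 \right)}}{718768 + \left(838 + 92 \cdot 926\right)} = \frac{-276413 + 2210 \left(1 + 5 \sqrt{2}\right)}{718768 + \left(838 + 92 \cdot 926\right)} = \frac{-276413 + \left(2210 + 11050 \sqrt{2}\right)}{718768 + \left(838 + 85192\right)} = \frac{-274203 + 11050 \sqrt{2}}{718768 + 86030} = \frac{-274203 + 11050 \sqrt{2}}{804798} = \left(-274203 + 11050 \sqrt{2}\right) \frac{1}{804798} = - \frac{30467}{89422} + \frac{5525 \sqrt{2}}{402399}$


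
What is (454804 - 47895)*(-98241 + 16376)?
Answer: -33311605285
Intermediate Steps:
(454804 - 47895)*(-98241 + 16376) = 406909*(-81865) = -33311605285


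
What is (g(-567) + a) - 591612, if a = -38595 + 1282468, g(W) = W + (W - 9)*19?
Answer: 640750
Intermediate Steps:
g(W) = -171 + 20*W (g(W) = W + (-9 + W)*19 = W + (-171 + 19*W) = -171 + 20*W)
a = 1243873
(g(-567) + a) - 591612 = ((-171 + 20*(-567)) + 1243873) - 591612 = ((-171 - 11340) + 1243873) - 591612 = (-11511 + 1243873) - 591612 = 1232362 - 591612 = 640750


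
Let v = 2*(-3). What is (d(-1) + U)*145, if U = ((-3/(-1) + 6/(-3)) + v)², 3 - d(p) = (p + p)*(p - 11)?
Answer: 580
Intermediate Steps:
v = -6
d(p) = 3 - 2*p*(-11 + p) (d(p) = 3 - (p + p)*(p - 11) = 3 - 2*p*(-11 + p))
U = 25 (U = ((-3/(-1) + 6/(-3)) - 6)² = ((-3*(-1) + 6*(-⅓)) - 6)² = ((3 - 2) - 6)² = (1 - 6)² = (-5)² = 25)
(d(-1) + U)*145 = ((3 - 2*(-1)² + 22*(-1)) + 25)*145 = ((3 - 2*1 - 22) + 25)*145 = ((3 - 2 - 22) + 25)*145 = (-21 + 25)*145 = 4*145 = 580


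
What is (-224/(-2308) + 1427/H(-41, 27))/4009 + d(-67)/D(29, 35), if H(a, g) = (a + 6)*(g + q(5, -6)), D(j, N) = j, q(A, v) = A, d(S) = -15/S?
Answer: 37383681963/5033878078880 ≈ 0.0074264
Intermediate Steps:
H(a, g) = (5 + g)*(6 + a) (H(a, g) = (a + 6)*(g + 5) = (6 + a)*(5 + g) = (5 + g)*(6 + a))
(-224/(-2308) + 1427/H(-41, 27))/4009 + d(-67)/D(29, 35) = (-224/(-2308) + 1427/(30 + 5*(-41) + 6*27 - 41*27))/4009 - 15/(-67)/29 = (-224*(-1/2308) + 1427/(30 - 205 + 162 - 1107))*(1/4009) - 15*(-1/67)*(1/29) = (56/577 + 1427/(-1120))*(1/4009) + (15/67)*(1/29) = (56/577 + 1427*(-1/1120))*(1/4009) + 15/1943 = (56/577 - 1427/1120)*(1/4009) + 15/1943 = -760659/646240*1/4009 + 15/1943 = -760659/2590776160 + 15/1943 = 37383681963/5033878078880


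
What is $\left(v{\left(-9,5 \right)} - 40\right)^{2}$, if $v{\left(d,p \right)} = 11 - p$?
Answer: $1156$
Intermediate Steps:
$\left(v{\left(-9,5 \right)} - 40\right)^{2} = \left(\left(11 - 5\right) - 40\right)^{2} = \left(6 - 40\right)^{2} = \left(-34\right)^{2} = 1156$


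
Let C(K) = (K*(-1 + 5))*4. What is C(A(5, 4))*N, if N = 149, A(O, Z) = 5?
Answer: 11920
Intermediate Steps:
C(K) = 16*K (C(K) = (K*4)*4 = (4*K)*4 = 16*K)
C(A(5, 4))*N = (16*5)*149 = 80*149 = 11920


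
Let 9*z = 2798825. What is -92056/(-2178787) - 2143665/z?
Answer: -8355531254999/1219608705055 ≈ -6.8510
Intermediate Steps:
z = 2798825/9 (z = (⅑)*2798825 = 2798825/9 ≈ 3.1098e+5)
-92056/(-2178787) - 2143665/z = -92056/(-2178787) - 2143665/2798825/9 = -92056*(-1/2178787) - 2143665*9/2798825 = 92056/2178787 - 3858597/559765 = -8355531254999/1219608705055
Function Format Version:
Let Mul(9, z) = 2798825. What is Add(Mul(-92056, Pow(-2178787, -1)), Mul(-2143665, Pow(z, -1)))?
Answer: Rational(-8355531254999, 1219608705055) ≈ -6.8510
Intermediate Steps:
z = Rational(2798825, 9) (z = Mul(Rational(1, 9), 2798825) = Rational(2798825, 9) ≈ 3.1098e+5)
Add(Mul(-92056, Pow(-2178787, -1)), Mul(-2143665, Pow(z, -1))) = Add(Mul(-92056, Pow(-2178787, -1)), Mul(-2143665, Pow(Rational(2798825, 9), -1))) = Add(Mul(-92056, Rational(-1, 2178787)), Mul(-2143665, Rational(9, 2798825))) = Add(Rational(92056, 2178787), Rational(-3858597, 559765)) = Rational(-8355531254999, 1219608705055)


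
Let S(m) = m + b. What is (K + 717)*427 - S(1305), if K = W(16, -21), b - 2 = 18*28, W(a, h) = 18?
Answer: 312034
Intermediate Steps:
b = 506 (b = 2 + 18*28 = 2 + 504 = 506)
S(m) = 506 + m (S(m) = m + 506 = 506 + m)
K = 18
(K + 717)*427 - S(1305) = (18 + 717)*427 - (506 + 1305) = 735*427 - 1*1811 = 313845 - 1811 = 312034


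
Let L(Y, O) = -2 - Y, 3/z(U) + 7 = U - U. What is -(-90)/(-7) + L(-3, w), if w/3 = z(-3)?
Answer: -83/7 ≈ -11.857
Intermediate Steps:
z(U) = -3/7 (z(U) = 3/(-7 + (U - U)) = 3/(-7 + 0) = 3/(-7) = 3*(-1/7) = -3/7)
w = -9/7 (w = 3*(-3/7) = -9/7 ≈ -1.2857)
-(-90)/(-7) + L(-3, w) = -(-90)/(-7) + (-2 - 1*(-3)) = -(-90)*(-1)/7 + (-2 + 3) = -15*6/7 + 1 = -90/7 + 1 = -83/7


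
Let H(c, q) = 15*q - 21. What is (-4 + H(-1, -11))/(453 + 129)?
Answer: -95/291 ≈ -0.32646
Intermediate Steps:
H(c, q) = -21 + 15*q
(-4 + H(-1, -11))/(453 + 129) = (-4 + (-21 + 15*(-11)))/(453 + 129) = (-4 + (-21 - 165))/582 = (-4 - 186)*(1/582) = -190*1/582 = -95/291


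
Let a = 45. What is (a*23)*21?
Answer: 21735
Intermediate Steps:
(a*23)*21 = (45*23)*21 = 1035*21 = 21735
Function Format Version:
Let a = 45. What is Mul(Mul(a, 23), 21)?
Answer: 21735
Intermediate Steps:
Mul(Mul(a, 23), 21) = Mul(Mul(45, 23), 21) = Mul(1035, 21) = 21735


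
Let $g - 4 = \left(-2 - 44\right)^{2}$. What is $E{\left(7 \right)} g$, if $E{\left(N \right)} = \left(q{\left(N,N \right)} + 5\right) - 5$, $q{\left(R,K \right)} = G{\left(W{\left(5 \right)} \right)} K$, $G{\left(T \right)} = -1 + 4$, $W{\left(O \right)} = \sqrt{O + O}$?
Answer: $44520$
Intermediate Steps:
$W{\left(O \right)} = \sqrt{2} \sqrt{O}$ ($W{\left(O \right)} = \sqrt{2 O} = \sqrt{2} \sqrt{O}$)
$G{\left(T \right)} = 3$
$q{\left(R,K \right)} = 3 K$
$E{\left(N \right)} = 3 N$ ($E{\left(N \right)} = \left(3 N + 5\right) - 5 = \left(5 + 3 N\right) - 5 = 3 N$)
$g = 2120$ ($g = 4 + \left(-2 - 44\right)^{2} = 4 + \left(-46\right)^{2} = 4 + 2116 = 2120$)
$E{\left(7 \right)} g = 3 \cdot 7 \cdot 2120 = 21 \cdot 2120 = 44520$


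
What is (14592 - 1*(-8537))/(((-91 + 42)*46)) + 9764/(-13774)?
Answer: -170293451/15523298 ≈ -10.970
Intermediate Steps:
(14592 - 1*(-8537))/(((-91 + 42)*46)) + 9764/(-13774) = (14592 + 8537)/((-49*46)) + 9764*(-1/13774) = 23129/(-2254) - 4882/6887 = 23129*(-1/2254) - 4882/6887 = -23129/2254 - 4882/6887 = -170293451/15523298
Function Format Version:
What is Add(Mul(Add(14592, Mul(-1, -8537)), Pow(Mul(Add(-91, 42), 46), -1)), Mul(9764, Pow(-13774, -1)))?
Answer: Rational(-170293451, 15523298) ≈ -10.970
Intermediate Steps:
Add(Mul(Add(14592, Mul(-1, -8537)), Pow(Mul(Add(-91, 42), 46), -1)), Mul(9764, Pow(-13774, -1))) = Add(Mul(Add(14592, 8537), Pow(Mul(-49, 46), -1)), Mul(9764, Rational(-1, 13774))) = Add(Mul(23129, Pow(-2254, -1)), Rational(-4882, 6887)) = Add(Mul(23129, Rational(-1, 2254)), Rational(-4882, 6887)) = Add(Rational(-23129, 2254), Rational(-4882, 6887)) = Rational(-170293451, 15523298)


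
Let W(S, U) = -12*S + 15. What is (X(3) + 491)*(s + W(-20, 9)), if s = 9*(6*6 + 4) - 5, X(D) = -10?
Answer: 293410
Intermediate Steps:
s = 355 (s = 9*(36 + 4) - 5 = 9*40 - 5 = 360 - 5 = 355)
W(S, U) = 15 - 12*S
(X(3) + 491)*(s + W(-20, 9)) = (-10 + 491)*(355 + (15 - 12*(-20))) = 481*(355 + (15 + 240)) = 481*(355 + 255) = 481*610 = 293410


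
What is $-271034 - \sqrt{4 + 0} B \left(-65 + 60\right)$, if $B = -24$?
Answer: $-271274$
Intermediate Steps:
$-271034 - \sqrt{4 + 0} B \left(-65 + 60\right) = -271034 - \sqrt{4 + 0} \left(- 24 \left(-65 + 60\right)\right) = -271034 - \sqrt{4} \left(\left(-24\right) \left(-5\right)\right) = -271034 - 2 \cdot 120 = -271034 - 240 = -271274$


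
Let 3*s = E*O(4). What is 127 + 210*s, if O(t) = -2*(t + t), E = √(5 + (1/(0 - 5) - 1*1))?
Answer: 127 - 224*√95 ≈ -2056.3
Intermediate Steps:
E = √95/5 (E = √(5 + (1/(-5) - 1)) = √(5 + (-⅕ - 1)) = √(5 - 6/5) = √(19/5) = √95/5 ≈ 1.9494)
O(t) = -4*t
s = -16*√95/15 (s = ((√95/5)*(-4*4))/3 = ((√95/5)*(-16))/3 = (-16*√95/5)/3 = -16*√95/15 ≈ -10.397)
127 + 210*s = 127 + 210*(-16*√95/15) = 127 - 224*√95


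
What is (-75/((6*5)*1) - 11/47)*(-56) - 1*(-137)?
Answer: 13635/47 ≈ 290.11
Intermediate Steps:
(-75/((6*5)*1) - 11/47)*(-56) - 1*(-137) = (-75/(30*1) - 11*1/47)*(-56) + 137 = (-75/30 - 11/47)*(-56) + 137 = (-75*1/30 - 11/47)*(-56) + 137 = (-5/2 - 11/47)*(-56) + 137 = -257/94*(-56) + 137 = 7196/47 + 137 = 13635/47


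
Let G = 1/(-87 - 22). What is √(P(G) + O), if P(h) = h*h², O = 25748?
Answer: √3634540329319/11881 ≈ 160.46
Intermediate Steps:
G = -1/109 (G = 1/(-109) = -1/109 ≈ -0.0091743)
P(h) = h³
√(P(G) + O) = √((-1/109)³ + 25748) = √(-1/1295029 + 25748) = √(33344406691/1295029) = √3634540329319/11881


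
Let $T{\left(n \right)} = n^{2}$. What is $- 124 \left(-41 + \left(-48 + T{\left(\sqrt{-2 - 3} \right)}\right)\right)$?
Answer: $11656$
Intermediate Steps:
$- 124 \left(-41 + \left(-48 + T{\left(\sqrt{-2 - 3} \right)}\right)\right) = - 124 \left(-41 - \left(48 - \left(\sqrt{-2 - 3}\right)^{2}\right)\right) = - 124 \left(-41 - \left(48 - \left(\sqrt{-5}\right)^{2}\right)\right) = - 124 \left(-41 - \left(48 - \left(i \sqrt{5}\right)^{2}\right)\right) = - 124 \left(-41 - 53\right) = \left(-124\right) \left(-94\right) = 11656$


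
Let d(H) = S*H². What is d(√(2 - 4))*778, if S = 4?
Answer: -6224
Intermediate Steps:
d(H) = 4*H²
d(√(2 - 4))*778 = (4*(√(2 - 4))²)*778 = (4*(√(-2))²)*778 = (4*(I*√2)²)*778 = (4*(-2))*778 = -8*778 = -6224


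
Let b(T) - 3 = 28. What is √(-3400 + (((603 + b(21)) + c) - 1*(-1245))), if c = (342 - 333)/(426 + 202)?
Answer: 3*I*√16662567/314 ≈ 39.0*I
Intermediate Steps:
b(T) = 31 (b(T) = 3 + 28 = 31)
c = 9/628 ≈ 0.014331
√(-3400 + (((603 + b(21)) + c) - 1*(-1245))) = √(-3400 + (((603 + 31) + 9/628) - 1*(-1245))) = √(-3400 + ((634 + 9/628) + 1245)) = √(-3400 + (398161/628 + 1245)) = √(-3400 + 1180021/628) = √(-955179/628) = 3*I*√16662567/314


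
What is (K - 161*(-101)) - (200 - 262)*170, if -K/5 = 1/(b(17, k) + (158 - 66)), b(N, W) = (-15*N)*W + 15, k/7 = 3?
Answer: 140651653/5248 ≈ 26801.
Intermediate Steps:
k = 21 (k = 7*3 = 21)
b(N, W) = 15 - 15*N*W (b(N, W) = -15*N*W + 15 = 15 - 15*N*W)
K = 5/5248 (K = -5/((15 - 15*17*21) + (158 - 66)) = -5/((15 - 5355) + 92) = -5/(-5340 + 92) = -5/(-5248) = -5*(-1/5248) = 5/5248 ≈ 0.00095274)
(K - 161*(-101)) - (200 - 262)*170 = (5/5248 - 161*(-101)) - (200 - 262)*170 = (5/5248 + 16261) - (-62)*170 = 85337733/5248 - 1*(-10540) = 85337733/5248 + 10540 = 140651653/5248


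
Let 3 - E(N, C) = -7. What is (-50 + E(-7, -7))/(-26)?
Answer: 20/13 ≈ 1.5385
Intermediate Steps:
E(N, C) = 10 (E(N, C) = 3 - 1*(-7) = 3 + 7 = 10)
(-50 + E(-7, -7))/(-26) = (-50 + 10)/(-26) = -40*(-1/26) = 20/13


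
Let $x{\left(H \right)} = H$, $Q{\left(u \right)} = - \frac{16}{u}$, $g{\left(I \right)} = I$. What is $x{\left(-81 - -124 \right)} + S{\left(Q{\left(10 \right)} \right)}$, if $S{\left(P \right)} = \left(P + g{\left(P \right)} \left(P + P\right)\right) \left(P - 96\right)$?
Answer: $- \frac{37569}{125} \approx -300.55$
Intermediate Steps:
$S{\left(P \right)} = \left(-96 + P\right) \left(P + 2 P^{2}\right)$ ($S{\left(P \right)} = \left(P + P \left(P + P\right)\right) \left(P - 96\right) = \left(P + P 2 P\right) \left(-96 + P\right) = \left(P + 2 P^{2}\right) \left(-96 + P\right) = \left(-96 + P\right) \left(P + 2 P^{2}\right)$)
$x{\left(-81 - -124 \right)} + S{\left(Q{\left(10 \right)} \right)} = \left(-81 - -124\right) + - \frac{16}{10} \left(-96 - 191 \left(- \frac{16}{10}\right) + 2 \left(- \frac{16}{10}\right)^{2}\right) = \left(-81 + 124\right) + \left(-16\right) \frac{1}{10} \left(-96 - 191 \left(\left(-16\right) \frac{1}{10}\right) + 2 \left(\left(-16\right) \frac{1}{10}\right)^{2}\right) = 43 - \frac{8 \left(-96 - - \frac{1528}{5} + 2 \left(- \frac{8}{5}\right)^{2}\right)}{5} = 43 - \frac{8 \left(-96 + \frac{1528}{5} + 2 \cdot \frac{64}{25}\right)}{5} = 43 - \frac{8 \left(-96 + \frac{1528}{5} + \frac{128}{25}\right)}{5} = 43 - \frac{42944}{125} = - \frac{37569}{125}$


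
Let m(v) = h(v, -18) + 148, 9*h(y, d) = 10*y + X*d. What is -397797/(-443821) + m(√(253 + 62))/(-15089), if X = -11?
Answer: 5926909363/6696815069 - 10*√35/45267 ≈ 0.88373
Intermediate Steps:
h(y, d) = -11*d/9 + 10*y/9 (h(y, d) = (10*y - 11*d)/9 = (-11*d + 10*y)/9 = -11*d/9 + 10*y/9)
m(v) = 170 + 10*v/9 (m(v) = (-11/9*(-18) + 10*v/9) + 148 = (22 + 10*v/9) + 148 = 170 + 10*v/9)
-397797/(-443821) + m(√(253 + 62))/(-15089) = -397797/(-443821) + (170 + 10*√(253 + 62)/9)/(-15089) = -397797*(-1/443821) + (170 + 10*√315/9)*(-1/15089) = 397797/443821 + (170 + 10*(3*√35)/9)*(-1/15089) = 397797/443821 + (170 + 10*√35/3)*(-1/15089) = 397797/443821 + (-170/15089 - 10*√35/45267) = 5926909363/6696815069 - 10*√35/45267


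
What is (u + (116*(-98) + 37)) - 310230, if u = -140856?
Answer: -462417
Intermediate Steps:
(u + (116*(-98) + 37)) - 310230 = (-140856 + (116*(-98) + 37)) - 310230 = (-140856 + (-11368 + 37)) - 310230 = (-140856 - 11331) - 310230 = -152187 - 310230 = -462417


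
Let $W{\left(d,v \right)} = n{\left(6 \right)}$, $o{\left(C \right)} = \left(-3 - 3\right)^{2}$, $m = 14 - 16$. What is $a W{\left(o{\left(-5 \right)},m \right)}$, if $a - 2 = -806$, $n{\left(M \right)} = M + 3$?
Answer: $-7236$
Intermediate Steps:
$m = -2$ ($m = 14 - 16 = -2$)
$n{\left(M \right)} = 3 + M$
$o{\left(C \right)} = 36$ ($o{\left(C \right)} = \left(-6\right)^{2} = 36$)
$W{\left(d,v \right)} = 9$ ($W{\left(d,v \right)} = 3 + 6 = 9$)
$a = -804$ ($a = 2 - 806 = -804$)
$a W{\left(o{\left(-5 \right)},m \right)} = \left(-804\right) 9 = -7236$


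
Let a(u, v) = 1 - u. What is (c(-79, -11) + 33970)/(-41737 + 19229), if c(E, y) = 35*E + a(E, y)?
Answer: -31285/22508 ≈ -1.3899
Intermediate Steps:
c(E, y) = 1 + 34*E (c(E, y) = 35*E + (1 - E) = 1 + 34*E)
(c(-79, -11) + 33970)/(-41737 + 19229) = ((1 + 34*(-79)) + 33970)/(-41737 + 19229) = ((1 - 2686) + 33970)/(-22508) = (-2685 + 33970)*(-1/22508) = 31285*(-1/22508) = -31285/22508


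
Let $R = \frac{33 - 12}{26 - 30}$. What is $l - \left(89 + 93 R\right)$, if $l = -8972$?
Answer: $- \frac{34291}{4} \approx -8572.8$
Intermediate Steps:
$R = - \frac{21}{4}$ ($R = \frac{21}{-4} = 21 \left(- \frac{1}{4}\right) = - \frac{21}{4} \approx -5.25$)
$l - \left(89 + 93 R\right) = -8972 - \left(89 + 93 \left(- \frac{21}{4}\right)\right) = -8972 - \left(89 - \frac{1953}{4}\right) = -8972 - - \frac{1597}{4} = -8972 + \frac{1597}{4} = - \frac{34291}{4}$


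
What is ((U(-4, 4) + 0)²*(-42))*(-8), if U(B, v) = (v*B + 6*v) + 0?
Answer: 21504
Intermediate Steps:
U(B, v) = 6*v + B*v (U(B, v) = (B*v + 6*v) + 0 = (6*v + B*v) + 0 = 6*v + B*v)
((U(-4, 4) + 0)²*(-42))*(-8) = ((4*(6 - 4) + 0)²*(-42))*(-8) = ((4*2 + 0)²*(-42))*(-8) = ((8 + 0)²*(-42))*(-8) = (8²*(-42))*(-8) = (64*(-42))*(-8) = -2688*(-8) = 21504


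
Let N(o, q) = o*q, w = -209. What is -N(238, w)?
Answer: 49742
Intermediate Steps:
-N(238, w) = -238*(-209) = -1*(-49742) = 49742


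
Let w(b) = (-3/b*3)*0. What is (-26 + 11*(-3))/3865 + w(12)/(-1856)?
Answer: -59/3865 ≈ -0.015265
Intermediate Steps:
w(b) = 0 (w(b) = -9/b*0 = 0)
(-26 + 11*(-3))/3865 + w(12)/(-1856) = (-26 + 11*(-3))/3865 + 0/(-1856) = (-26 - 33)*(1/3865) + 0*(-1/1856) = -59*1/3865 + 0 = -59/3865 + 0 = -59/3865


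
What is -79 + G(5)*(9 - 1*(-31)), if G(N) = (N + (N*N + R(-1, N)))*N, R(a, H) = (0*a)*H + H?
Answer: 6921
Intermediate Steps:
R(a, H) = H (R(a, H) = 0*H + H = 0 + H = H)
G(N) = N*(N² + 2*N) (G(N) = (N + (N*N + N))*N = (N + (N² + N))*N = (N + (N + N²))*N = (N² + 2*N)*N = N*(N² + 2*N))
-79 + G(5)*(9 - 1*(-31)) = -79 + (5²*(2 + 5))*(9 - 1*(-31)) = -79 + (25*7)*(9 + 31) = -79 + 175*40 = -79 + 7000 = 6921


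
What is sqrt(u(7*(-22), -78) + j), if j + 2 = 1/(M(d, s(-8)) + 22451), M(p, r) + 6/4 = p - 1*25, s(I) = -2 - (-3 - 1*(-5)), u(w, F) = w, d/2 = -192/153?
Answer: I*sqrt(815968013402058)/2287043 ≈ 12.49*I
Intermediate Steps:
d = -128/51 (d = 2*(-192/153) = 2*(-192*1/153) = 2*(-64/51) = -128/51 ≈ -2.5098)
s(I) = -4 (s(I) = -2 - (-3 + 5) = -2 - 1*2 = -2 - 2 = -4)
M(p, r) = -53/2 + p (M(p, r) = -3/2 + (p - 1*25) = -3/2 + (p - 25) = -3/2 + (-25 + p) = -53/2 + p)
j = -4573984/2287043 (j = -2 + 1/((-53/2 - 128/51) + 22451) = -2 + 1/(-2959/102 + 22451) = -2 + 1/(2287043/102) = -2 + 102/2287043 = -4573984/2287043 ≈ -2.0000)
sqrt(u(7*(-22), -78) + j) = sqrt(7*(-22) - 4573984/2287043) = sqrt(-154 - 4573984/2287043) = sqrt(-356778606/2287043) = I*sqrt(815968013402058)/2287043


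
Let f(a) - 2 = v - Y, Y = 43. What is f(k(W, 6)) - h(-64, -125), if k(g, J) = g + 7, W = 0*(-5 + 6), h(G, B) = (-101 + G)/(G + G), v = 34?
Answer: -1061/128 ≈ -8.2891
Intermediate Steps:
h(G, B) = (-101 + G)/(2*G) (h(G, B) = (-101 + G)/((2*G)) = (-101 + G)*(1/(2*G)) = (-101 + G)/(2*G))
W = 0 (W = 0*1 = 0)
k(g, J) = 7 + g
f(a) = -7 (f(a) = 2 + (34 - 1*43) = 2 + (34 - 43) = 2 - 9 = -7)
f(k(W, 6)) - h(-64, -125) = -7 - (-101 - 64)/(2*(-64)) = -7 - (-1)*(-165)/(2*64) = -7 - 1*165/128 = -7 - 165/128 = -1061/128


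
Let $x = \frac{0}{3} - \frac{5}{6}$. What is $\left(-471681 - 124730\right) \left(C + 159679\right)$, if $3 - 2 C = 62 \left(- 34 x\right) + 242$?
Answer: $- \frac{567835159757}{6} \approx -9.4639 \cdot 10^{10}$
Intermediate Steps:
$x = - \frac{5}{6}$ ($x = 0 \cdot \frac{1}{3} - \frac{5}{6} = 0 - \frac{5}{6} = - \frac{5}{6} \approx -0.83333$)
$C = - \frac{5987}{6}$ ($C = \frac{3}{2} - \frac{62 \left(\left(-34\right) \left(- \frac{5}{6}\right)\right) + 242}{2} = \frac{3}{2} - \frac{62 \cdot \frac{85}{3} + 242}{2} = \frac{3}{2} - \frac{\frac{5270}{3} + 242}{2} = \frac{3}{2} - \frac{2998}{3} = - \frac{5987}{6} \approx -997.83$)
$\left(-471681 - 124730\right) \left(C + 159679\right) = \left(-471681 - 124730\right) \left(- \frac{5987}{6} + 159679\right) = \left(-596411\right) \frac{952087}{6} = - \frac{567835159757}{6}$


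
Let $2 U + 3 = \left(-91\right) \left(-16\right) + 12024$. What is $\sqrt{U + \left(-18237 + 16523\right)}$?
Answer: $\frac{\sqrt{20098}}{2} \approx 70.884$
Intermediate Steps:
$U = \frac{13477}{2}$ ($U = - \frac{3}{2} + \frac{\left(-91\right) \left(-16\right) + 12024}{2} = - \frac{3}{2} + \frac{1456 + 12024}{2} = - \frac{3}{2} + \frac{1}{2} \cdot 13480 = - \frac{3}{2} + 6740 = \frac{13477}{2} \approx 6738.5$)
$\sqrt{U + \left(-18237 + 16523\right)} = \sqrt{\frac{13477}{2} + \left(-18237 + 16523\right)} = \sqrt{\frac{13477}{2} - 1714} = \sqrt{\frac{10049}{2}} = \frac{\sqrt{20098}}{2}$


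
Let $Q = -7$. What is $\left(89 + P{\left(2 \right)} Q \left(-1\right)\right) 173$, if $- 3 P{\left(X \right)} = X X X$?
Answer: $\frac{36503}{3} \approx 12168.0$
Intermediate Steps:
$P{\left(X \right)} = - \frac{X^{3}}{3}$ ($P{\left(X \right)} = - \frac{X X X}{3} = - \frac{X^{2} X}{3} = - \frac{X^{3}}{3}$)
$\left(89 + P{\left(2 \right)} Q \left(-1\right)\right) 173 = \left(89 + - \frac{2^{3}}{3} \left(-7\right) \left(-1\right)\right) 173 = \left(89 + \left(- \frac{1}{3}\right) 8 \left(-7\right) \left(-1\right)\right) 173 = \left(89 + \left(- \frac{8}{3}\right) \left(-7\right) \left(-1\right)\right) 173 = \left(89 + \frac{56}{3} \left(-1\right)\right) 173 = \left(89 - \frac{56}{3}\right) 173 = \frac{211}{3} \cdot 173 = \frac{36503}{3}$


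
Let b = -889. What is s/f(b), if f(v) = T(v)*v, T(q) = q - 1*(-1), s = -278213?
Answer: -278213/789432 ≈ -0.35242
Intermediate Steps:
T(q) = 1 + q (T(q) = q + 1 = 1 + q)
f(v) = v*(1 + v) (f(v) = (1 + v)*v = v*(1 + v))
s/f(b) = -278213*(-1/(889*(1 - 889))) = -278213/((-889*(-888))) = -278213/789432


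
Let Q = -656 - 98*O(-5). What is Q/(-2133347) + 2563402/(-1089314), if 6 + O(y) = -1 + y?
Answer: -2734596204887/1161942376979 ≈ -2.3535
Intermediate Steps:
O(y) = -7 + y (O(y) = -6 + (-1 + y) = -7 + y)
Q = 520 (Q = -656 - 98*(-7 - 5) = -656 - 98*(-12) = -656 + 1176 = 520)
Q/(-2133347) + 2563402/(-1089314) = 520/(-2133347) + 2563402/(-1089314) = 520*(-1/2133347) + 2563402*(-1/1089314) = -520/2133347 - 1281701/544657 = -2734596204887/1161942376979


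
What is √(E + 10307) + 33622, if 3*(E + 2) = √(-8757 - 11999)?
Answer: 33622 + √(92745 + 6*I*√5189)/3 ≈ 33724.0 + 0.23654*I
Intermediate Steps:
E = -2 + 2*I*√5189/3 (E = -2 + √(-8757 - 11999)/3 = -2 + √(-20756)/3 = -2 + (2*I*√5189)/3 = -2 + 2*I*√5189/3 ≈ -2.0 + 48.023*I)
√(E + 10307) + 33622 = √((-2 + 2*I*√5189/3) + 10307) + 33622 = √(10305 + 2*I*√5189/3) + 33622 = 33622 + √(10305 + 2*I*√5189/3)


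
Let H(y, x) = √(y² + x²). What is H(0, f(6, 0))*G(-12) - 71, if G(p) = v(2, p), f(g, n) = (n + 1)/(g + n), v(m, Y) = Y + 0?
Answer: -73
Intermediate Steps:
v(m, Y) = Y
f(g, n) = (1 + n)/(g + n)
G(p) = p
H(y, x) = √(x² + y²)
H(0, f(6, 0))*G(-12) - 71 = √(((1 + 0)/(6 + 0))² + 0²)*(-12) - 71 = √((1/6)² + 0)*(-12) - 71 = √(((⅙)*1)² + 0)*(-12) - 71 = √((⅙)² + 0)*(-12) - 71 = √(1/36 + 0)*(-12) - 71 = √(1/36)*(-12) - 71 = (⅙)*(-12) - 71 = -2 - 71 = -73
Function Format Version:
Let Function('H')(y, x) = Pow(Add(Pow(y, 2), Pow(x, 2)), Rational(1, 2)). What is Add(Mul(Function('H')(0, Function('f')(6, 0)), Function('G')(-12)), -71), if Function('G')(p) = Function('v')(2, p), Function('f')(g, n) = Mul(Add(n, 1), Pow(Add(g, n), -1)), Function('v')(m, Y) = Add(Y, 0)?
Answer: -73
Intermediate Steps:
Function('v')(m, Y) = Y
Function('f')(g, n) = Mul(Pow(Add(g, n), -1), Add(1, n)) (Function('f')(g, n) = Mul(Add(1, n), Pow(Add(g, n), -1)) = Mul(Pow(Add(g, n), -1), Add(1, n)))
Function('G')(p) = p
Function('H')(y, x) = Pow(Add(Pow(x, 2), Pow(y, 2)), Rational(1, 2))
Add(Mul(Function('H')(0, Function('f')(6, 0)), Function('G')(-12)), -71) = Add(Mul(Pow(Add(Pow(Mul(Pow(Add(6, 0), -1), Add(1, 0)), 2), Pow(0, 2)), Rational(1, 2)), -12), -71) = Add(Mul(Pow(Add(Pow(Mul(Pow(6, -1), 1), 2), 0), Rational(1, 2)), -12), -71) = Add(Mul(Pow(Add(Pow(Mul(Rational(1, 6), 1), 2), 0), Rational(1, 2)), -12), -71) = Add(Mul(Pow(Add(Pow(Rational(1, 6), 2), 0), Rational(1, 2)), -12), -71) = Add(Mul(Pow(Add(Rational(1, 36), 0), Rational(1, 2)), -12), -71) = Add(Mul(Pow(Rational(1, 36), Rational(1, 2)), -12), -71) = Add(Mul(Rational(1, 6), -12), -71) = Add(-2, -71) = -73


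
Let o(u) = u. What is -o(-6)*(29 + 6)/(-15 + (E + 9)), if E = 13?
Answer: 30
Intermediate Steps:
-o(-6)*(29 + 6)/(-15 + (E + 9)) = -(-6)*(29 + 6)/(-15 + (13 + 9)) = -(-6)*35/(-15 + 22) = -(-6)*35/7 = -(-6)*35*(⅐) = -(-6)*5 = -1*(-30) = 30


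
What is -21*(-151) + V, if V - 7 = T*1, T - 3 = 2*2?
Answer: 3185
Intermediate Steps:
T = 7 (T = 3 + 2*2 = 3 + 4 = 7)
V = 14 (V = 7 + 7*1 = 7 + 7 = 14)
-21*(-151) + V = -21*(-151) + 14 = 3171 + 14 = 3185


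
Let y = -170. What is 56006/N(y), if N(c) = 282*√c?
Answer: -28003*I*√170/23970 ≈ -15.232*I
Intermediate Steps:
56006/N(y) = 56006/((282*√(-170))) = 56006/((282*(I*√170))) = 56006/((282*I*√170)) = 56006*(-I*√170/47940) = -28003*I*√170/23970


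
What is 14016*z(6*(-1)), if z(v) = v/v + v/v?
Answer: 28032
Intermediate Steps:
z(v) = 2 (z(v) = 1 + 1 = 2)
14016*z(6*(-1)) = 14016*2 = 28032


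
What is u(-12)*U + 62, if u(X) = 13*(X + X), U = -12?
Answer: 3806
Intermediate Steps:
u(X) = 26*X (u(X) = 13*(2*X) = 26*X)
u(-12)*U + 62 = (26*(-12))*(-12) + 62 = -312*(-12) + 62 = 3744 + 62 = 3806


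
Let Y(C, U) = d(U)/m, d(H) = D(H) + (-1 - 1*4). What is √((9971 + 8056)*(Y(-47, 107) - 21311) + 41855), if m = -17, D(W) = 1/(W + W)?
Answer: I*√5083927752758254/3638 ≈ 19599.0*I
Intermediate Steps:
D(W) = 1/(2*W)
d(H) = -5 + 1/(2*H) (d(H) = 1/(2*H) + (-1 - 1*4) = 1/(2*H) + (-1 - 4) = 1/(2*H) - 5 = -5 + 1/(2*H))
Y(C, U) = 5/17 - 1/(34*U) (Y(C, U) = (-5 + 1/(2*U))/(-17) = (-5 + 1/(2*U))*(-1/17) = 5/17 - 1/(34*U))
√((9971 + 8056)*(Y(-47, 107) - 21311) + 41855) = √((9971 + 8056)*((1/34)*(-1 + 10*107)/107 - 21311) + 41855) = √(18027*((1/34)*(1/107)*(-1 + 1070) - 21311) + 41855) = √(18027*((1/34)*(1/107)*1069 - 21311) + 41855) = √(18027*(1069/3638 - 21311) + 41855) = √(18027*(-77528349/3638) + 41855) = √(-1397603547423/3638 + 41855) = √(-1397451278933/3638) = I*√5083927752758254/3638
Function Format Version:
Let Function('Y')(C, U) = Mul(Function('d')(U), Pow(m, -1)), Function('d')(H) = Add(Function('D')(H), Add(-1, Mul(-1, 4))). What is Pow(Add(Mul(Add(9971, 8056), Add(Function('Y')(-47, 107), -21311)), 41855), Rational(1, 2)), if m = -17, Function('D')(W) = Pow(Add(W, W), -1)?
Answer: Mul(Rational(1, 3638), I, Pow(5083927752758254, Rational(1, 2))) ≈ Mul(19599., I)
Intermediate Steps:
Function('D')(W) = Mul(Rational(1, 2), Pow(W, -1)) (Function('D')(W) = Pow(Mul(2, W), -1) = Mul(Rational(1, 2), Pow(W, -1)))
Function('d')(H) = Add(-5, Mul(Rational(1, 2), Pow(H, -1))) (Function('d')(H) = Add(Mul(Rational(1, 2), Pow(H, -1)), Add(-1, Mul(-1, 4))) = Add(Mul(Rational(1, 2), Pow(H, -1)), Add(-1, -4)) = Add(Mul(Rational(1, 2), Pow(H, -1)), -5) = Add(-5, Mul(Rational(1, 2), Pow(H, -1))))
Function('Y')(C, U) = Add(Rational(5, 17), Mul(Rational(-1, 34), Pow(U, -1))) (Function('Y')(C, U) = Mul(Add(-5, Mul(Rational(1, 2), Pow(U, -1))), Pow(-17, -1)) = Mul(Add(-5, Mul(Rational(1, 2), Pow(U, -1))), Rational(-1, 17)) = Add(Rational(5, 17), Mul(Rational(-1, 34), Pow(U, -1))))
Pow(Add(Mul(Add(9971, 8056), Add(Function('Y')(-47, 107), -21311)), 41855), Rational(1, 2)) = Pow(Add(Mul(Add(9971, 8056), Add(Mul(Rational(1, 34), Pow(107, -1), Add(-1, Mul(10, 107))), -21311)), 41855), Rational(1, 2)) = Pow(Add(Mul(18027, Add(Mul(Rational(1, 34), Rational(1, 107), Add(-1, 1070)), -21311)), 41855), Rational(1, 2)) = Pow(Add(Mul(18027, Add(Mul(Rational(1, 34), Rational(1, 107), 1069), -21311)), 41855), Rational(1, 2)) = Pow(Add(Mul(18027, Add(Rational(1069, 3638), -21311)), 41855), Rational(1, 2)) = Pow(Add(Mul(18027, Rational(-77528349, 3638)), 41855), Rational(1, 2)) = Pow(Add(Rational(-1397603547423, 3638), 41855), Rational(1, 2)) = Pow(Rational(-1397451278933, 3638), Rational(1, 2)) = Mul(Rational(1, 3638), I, Pow(5083927752758254, Rational(1, 2)))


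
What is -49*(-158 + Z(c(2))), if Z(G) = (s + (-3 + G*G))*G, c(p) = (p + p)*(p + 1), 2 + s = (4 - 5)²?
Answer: -74578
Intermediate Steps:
s = -1 (s = -2 + (4 - 5)² = -2 + (-1)² = -2 + 1 = -1)
c(p) = 2*p*(1 + p) (c(p) = (2*p)*(1 + p) = 2*p*(1 + p))
Z(G) = G*(-4 + G²) (Z(G) = (-1 + (-3 + G*G))*G = (-1 + (-3 + G²))*G = (-4 + G²)*G = G*(-4 + G²))
-49*(-158 + Z(c(2))) = -49*(-158 + (2*2*(1 + 2))*(-4 + (2*2*(1 + 2))²)) = -49*(-158 + (2*2*3)*(-4 + (2*2*3)²)) = -49*(-158 + 12*(-4 + 12²)) = -49*(-158 + 12*(-4 + 144)) = -49*(-158 + 12*140) = -49*(-158 + 1680) = -49*1522 = -74578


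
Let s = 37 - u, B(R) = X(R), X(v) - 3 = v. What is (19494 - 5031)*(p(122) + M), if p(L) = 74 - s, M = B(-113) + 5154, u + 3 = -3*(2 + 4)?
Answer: 73182780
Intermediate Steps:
X(v) = 3 + v
u = -21 (u = -3 - 3*(2 + 4) = -3 - 3*6 = -3 - 18 = -21)
B(R) = 3 + R
M = 5044 (M = (3 - 113) + 5154 = -110 + 5154 = 5044)
s = 58 (s = 37 - 1*(-21) = 37 + 21 = 58)
p(L) = 16 (p(L) = 74 - 1*58 = 74 - 58 = 16)
(19494 - 5031)*(p(122) + M) = (19494 - 5031)*(16 + 5044) = 14463*5060 = 73182780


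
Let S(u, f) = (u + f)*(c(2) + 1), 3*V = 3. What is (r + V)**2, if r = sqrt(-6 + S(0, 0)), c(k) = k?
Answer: (1 + I*sqrt(6))**2 ≈ -5.0 + 4.899*I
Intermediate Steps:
V = 1 (V = (1/3)*3 = 1)
S(u, f) = 3*f + 3*u (S(u, f) = (u + f)*(2 + 1) = (f + u)*3 = 3*f + 3*u)
r = I*sqrt(6) (r = sqrt(-6 + (3*0 + 3*0)) = sqrt(-6 + (0 + 0)) = sqrt(-6 + 0) = sqrt(-6) = I*sqrt(6) ≈ 2.4495*I)
(r + V)**2 = (I*sqrt(6) + 1)**2 = (1 + I*sqrt(6))**2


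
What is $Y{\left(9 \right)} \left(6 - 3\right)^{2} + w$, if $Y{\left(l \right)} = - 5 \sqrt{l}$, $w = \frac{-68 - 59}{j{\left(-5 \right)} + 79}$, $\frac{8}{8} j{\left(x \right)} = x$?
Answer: $- \frac{10117}{74} \approx -136.72$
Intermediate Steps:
$j{\left(x \right)} = x$
$w = - \frac{127}{74}$ ($w = \frac{-68 - 59}{-5 + 79} = - \frac{127}{74} \approx -1.7162$)
$Y{\left(9 \right)} \left(6 - 3\right)^{2} + w = - 5 \sqrt{9} \left(6 - 3\right)^{2} - \frac{127}{74} = \left(-5\right) 3 \cdot 3^{2} - \frac{127}{74} = \left(-15\right) 9 - \frac{127}{74} = -135 - \frac{127}{74} = - \frac{10117}{74}$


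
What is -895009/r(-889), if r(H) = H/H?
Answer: -895009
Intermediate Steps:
r(H) = 1
-895009/r(-889) = -895009/1 = -895009*1 = -895009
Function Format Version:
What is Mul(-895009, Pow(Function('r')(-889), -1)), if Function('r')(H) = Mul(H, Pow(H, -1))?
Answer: -895009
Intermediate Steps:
Function('r')(H) = 1
Mul(-895009, Pow(Function('r')(-889), -1)) = Mul(-895009, Pow(1, -1)) = Mul(-895009, 1) = -895009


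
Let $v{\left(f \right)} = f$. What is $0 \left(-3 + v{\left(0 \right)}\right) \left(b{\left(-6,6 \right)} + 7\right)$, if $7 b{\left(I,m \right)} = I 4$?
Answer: $0$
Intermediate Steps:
$b{\left(I,m \right)} = \frac{4 I}{7}$ ($b{\left(I,m \right)} = \frac{I 4}{7} = \frac{4 I}{7}$)
$0 \left(-3 + v{\left(0 \right)}\right) \left(b{\left(-6,6 \right)} + 7\right) = 0 \left(-3 + 0\right) \left(\frac{4}{7} \left(-6\right) + 7\right) = 0 \left(-3\right) \left(- \frac{24}{7} + 7\right) = 0 \cdot \frac{25}{7} = 0$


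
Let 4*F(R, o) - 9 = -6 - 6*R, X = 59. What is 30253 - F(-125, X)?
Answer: 120259/4 ≈ 30065.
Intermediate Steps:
F(R, o) = ¾ - 3*R/2 (F(R, o) = 9/4 + (-6 - 6*R)/4 = 9/4 + (-3/2 - 3*R/2) = ¾ - 3*R/2)
30253 - F(-125, X) = 30253 - (¾ - 3/2*(-125)) = 30253 - (¾ + 375/2) = 30253 - 1*753/4 = 30253 - 753/4 = 120259/4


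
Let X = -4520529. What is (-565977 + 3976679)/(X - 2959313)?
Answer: -1705351/3739921 ≈ -0.45599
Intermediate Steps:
(-565977 + 3976679)/(X - 2959313) = (-565977 + 3976679)/(-4520529 - 2959313) = 3410702/(-7479842) = 3410702*(-1/7479842) = -1705351/3739921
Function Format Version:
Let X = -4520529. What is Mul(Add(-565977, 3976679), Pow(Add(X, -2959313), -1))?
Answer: Rational(-1705351, 3739921) ≈ -0.45599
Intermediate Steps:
Mul(Add(-565977, 3976679), Pow(Add(X, -2959313), -1)) = Mul(Add(-565977, 3976679), Pow(Add(-4520529, -2959313), -1)) = Mul(3410702, Pow(-7479842, -1)) = Mul(3410702, Rational(-1, 7479842)) = Rational(-1705351, 3739921)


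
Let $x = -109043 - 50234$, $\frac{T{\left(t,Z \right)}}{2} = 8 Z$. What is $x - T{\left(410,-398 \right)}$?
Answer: $-152909$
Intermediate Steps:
$T{\left(t,Z \right)} = 16 Z$ ($T{\left(t,Z \right)} = 2 \cdot 8 Z = 16 Z$)
$x = -159277$
$x - T{\left(410,-398 \right)} = -159277 - 16 \left(-398\right) = -159277 - -6368 = -159277 + 6368 = -152909$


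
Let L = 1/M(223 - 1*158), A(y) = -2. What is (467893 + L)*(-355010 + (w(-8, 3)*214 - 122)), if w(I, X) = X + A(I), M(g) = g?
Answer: -10794137460228/65 ≈ -1.6606e+11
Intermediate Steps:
L = 1/65 (L = 1/(223 - 1*158) = 1/(223 - 158) = 1/65 ≈ 0.015385)
w(I, X) = -2 + X (w(I, X) = X - 2 = -2 + X)
(467893 + L)*(-355010 + (w(-8, 3)*214 - 122)) = (467893 + 1/65)*(-355010 + ((-2 + 3)*214 - 122)) = 30413046*(-355010 + (1*214 - 122))/65 = 30413046*(-355010 + (214 - 122))/65 = 30413046*(-355010 + 92)/65 = (30413046/65)*(-354918) = -10794137460228/65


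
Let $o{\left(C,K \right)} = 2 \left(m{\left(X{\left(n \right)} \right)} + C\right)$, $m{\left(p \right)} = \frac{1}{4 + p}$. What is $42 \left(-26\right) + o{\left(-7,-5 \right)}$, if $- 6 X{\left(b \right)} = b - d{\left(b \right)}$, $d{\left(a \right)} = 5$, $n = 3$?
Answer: $- \frac{14372}{13} \approx -1105.5$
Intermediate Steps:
$X{\left(b \right)} = \frac{5}{6} - \frac{b}{6}$ ($X{\left(b \right)} = - \frac{b - 5}{6} = - \frac{-5 + b}{6} = \frac{5}{6} - \frac{b}{6}$)
$o{\left(C,K \right)} = \frac{6}{13} + 2 C$ ($o{\left(C,K \right)} = 2 \left(\frac{1}{4 + \left(\frac{5}{6} - \frac{1}{2}\right)} + C\right) = 2 \left(\frac{1}{4 + \frac{1}{3}} + C\right) = 2 \left(\frac{1}{\frac{13}{3}} + C\right) = 2 \left(\frac{3}{13} + C\right) = \frac{6}{13} + 2 C$)
$42 \left(-26\right) + o{\left(-7,-5 \right)} = 42 \left(-26\right) + \left(\frac{6}{13} + 2 \left(-7\right)\right) = -1092 + \left(\frac{6}{13} - 14\right) = -1092 - \frac{176}{13} = - \frac{14372}{13}$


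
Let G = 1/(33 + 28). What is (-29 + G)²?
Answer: 3125824/3721 ≈ 840.05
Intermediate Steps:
G = 1/61 ≈ 0.016393
(-29 + G)² = (-29 + 1/61)² = (-1768/61)² = 3125824/3721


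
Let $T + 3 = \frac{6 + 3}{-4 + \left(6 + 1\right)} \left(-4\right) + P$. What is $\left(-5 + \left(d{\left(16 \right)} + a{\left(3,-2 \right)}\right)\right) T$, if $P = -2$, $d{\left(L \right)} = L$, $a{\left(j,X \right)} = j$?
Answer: $-238$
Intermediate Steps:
$T = -17$ ($T = -3 + \left(\frac{6 + 3}{-4 + \left(6 + 1\right)} \left(-4\right) - 2\right) = -3 + \left(\frac{9}{-4 + 7} \left(-4\right) - 2\right) = -3 + \left(\frac{9}{3} \left(-4\right) - 2\right) = -3 + \left(9 \cdot \frac{1}{3} \left(-4\right) - 2\right) = -3 + \left(3 \left(-4\right) - 2\right) = -3 - 14 = -17$)
$\left(-5 + \left(d{\left(16 \right)} + a{\left(3,-2 \right)}\right)\right) T = \left(-5 + \left(16 + 3\right)\right) \left(-17\right) = \left(-5 + 19\right) \left(-17\right) = 14 \left(-17\right) = -238$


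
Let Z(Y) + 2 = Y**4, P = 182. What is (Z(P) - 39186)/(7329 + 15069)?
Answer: 548580094/11199 ≈ 48985.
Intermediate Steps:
Z(Y) = -2 + Y**4
(Z(P) - 39186)/(7329 + 15069) = ((-2 + 182**4) - 39186)/(7329 + 15069) = ((-2 + 1097199376) - 39186)/22398 = (1097199374 - 39186)*(1/22398) = 1097160188*(1/22398) = 548580094/11199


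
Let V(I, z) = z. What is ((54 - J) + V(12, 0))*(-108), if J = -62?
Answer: -12528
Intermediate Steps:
((54 - J) + V(12, 0))*(-108) = ((54 - 1*(-62)) + 0)*(-108) = ((54 + 62) + 0)*(-108) = (116 + 0)*(-108) = 116*(-108) = -12528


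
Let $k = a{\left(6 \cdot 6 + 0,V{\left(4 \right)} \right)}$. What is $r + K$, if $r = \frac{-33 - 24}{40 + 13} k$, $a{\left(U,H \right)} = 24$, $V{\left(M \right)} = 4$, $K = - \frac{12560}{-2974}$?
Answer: $- \frac{1701376}{78811} \approx -21.588$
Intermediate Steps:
$K = \frac{6280}{1487}$ ($K = \left(-12560\right) \left(- \frac{1}{2974}\right) = \frac{6280}{1487} \approx 4.2233$)
$k = 24$
$r = - \frac{1368}{53}$ ($r = \frac{-33 - 24}{40 + 13} \cdot 24 = - \frac{57}{53} \cdot 24 = \left(-57\right) \frac{1}{53} \cdot 24 = \left(- \frac{57}{53}\right) 24 = - \frac{1368}{53} \approx -25.811$)
$r + K = - \frac{1368}{53} + \frac{6280}{1487} = - \frac{1701376}{78811}$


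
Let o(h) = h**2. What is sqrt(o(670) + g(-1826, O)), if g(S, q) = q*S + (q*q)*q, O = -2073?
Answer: I*sqrt(8904128819) ≈ 94362.0*I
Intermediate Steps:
g(S, q) = q**3 + S*q (g(S, q) = S*q + q**2*q = S*q + q**3 = q**3 + S*q)
sqrt(o(670) + g(-1826, O)) = sqrt(670**2 - 2073*(-1826 + (-2073)**2)) = sqrt(448900 - 2073*(-1826 + 4297329)) = sqrt(448900 - 2073*4295503) = sqrt(448900 - 8904577719) = sqrt(-8904128819) = I*sqrt(8904128819)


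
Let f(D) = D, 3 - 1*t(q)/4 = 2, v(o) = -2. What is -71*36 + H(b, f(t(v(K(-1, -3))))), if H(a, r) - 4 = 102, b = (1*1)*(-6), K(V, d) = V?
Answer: -2450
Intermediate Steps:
t(q) = 4 (t(q) = 12 - 4*2 = 12 - 8 = 4)
b = -6 (b = 1*(-6) = -6)
H(a, r) = 106 (H(a, r) = 4 + 102 = 106)
-71*36 + H(b, f(t(v(K(-1, -3))))) = -71*36 + 106 = -2556 + 106 = -2450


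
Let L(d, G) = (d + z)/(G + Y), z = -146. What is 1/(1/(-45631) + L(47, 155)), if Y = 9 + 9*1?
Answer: -7894163/4517642 ≈ -1.7474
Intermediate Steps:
Y = 18 (Y = 9 + 9 = 18)
L(d, G) = (-146 + d)/(18 + G) (L(d, G) = (d - 146)/(G + 18) = (-146 + d)/(18 + G))
1/(1/(-45631) + L(47, 155)) = 1/(1/(-45631) + (-146 + 47)/(18 + 155)) = 1/(-1/45631 - 99/173) = 1/(-4517642/7894163) = -7894163/4517642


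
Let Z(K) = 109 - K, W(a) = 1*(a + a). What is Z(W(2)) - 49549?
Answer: -49444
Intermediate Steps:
W(a) = 2*a (W(a) = 1*(2*a) = 2*a)
Z(W(2)) - 49549 = (109 - 2*2) - 49549 = (109 - 1*4) - 49549 = (109 - 4) - 49549 = 105 - 49549 = -49444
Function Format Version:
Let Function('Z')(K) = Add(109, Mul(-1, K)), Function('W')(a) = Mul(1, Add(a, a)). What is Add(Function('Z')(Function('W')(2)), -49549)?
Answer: -49444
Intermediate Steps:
Function('W')(a) = Mul(2, a) (Function('W')(a) = Mul(1, Mul(2, a)) = Mul(2, a))
Add(Function('Z')(Function('W')(2)), -49549) = Add(Add(109, Mul(-1, Mul(2, 2))), -49549) = Add(Add(109, Mul(-1, 4)), -49549) = Add(Add(109, -4), -49549) = Add(105, -49549) = -49444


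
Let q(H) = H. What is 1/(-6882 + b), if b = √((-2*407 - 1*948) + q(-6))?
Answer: -3441/23681846 - I*√442/23681846 ≈ -0.0001453 - 8.8776e-7*I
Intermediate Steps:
b = 2*I*√442 (b = √((-2*407 - 1*948) - 6) = √((-814 - 948) - 6) = √(-1762 - 6) = √(-1768) = 2*I*√442 ≈ 42.048*I)
1/(-6882 + b) = 1/(-6882 + 2*I*√442)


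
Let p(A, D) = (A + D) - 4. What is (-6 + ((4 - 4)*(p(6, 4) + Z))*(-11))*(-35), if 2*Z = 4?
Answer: 210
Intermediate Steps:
Z = 2 (Z = (½)*4 = 2)
p(A, D) = -4 + A + D
(-6 + ((4 - 4)*(p(6, 4) + Z))*(-11))*(-35) = (-6 + ((4 - 4)*((-4 + 6 + 4) + 2))*(-11))*(-35) = (-6 + (0*(6 + 2))*(-11))*(-35) = (-6 + (0*8)*(-11))*(-35) = (-6 + 0*(-11))*(-35) = (-6 + 0)*(-35) = -6*(-35) = 210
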